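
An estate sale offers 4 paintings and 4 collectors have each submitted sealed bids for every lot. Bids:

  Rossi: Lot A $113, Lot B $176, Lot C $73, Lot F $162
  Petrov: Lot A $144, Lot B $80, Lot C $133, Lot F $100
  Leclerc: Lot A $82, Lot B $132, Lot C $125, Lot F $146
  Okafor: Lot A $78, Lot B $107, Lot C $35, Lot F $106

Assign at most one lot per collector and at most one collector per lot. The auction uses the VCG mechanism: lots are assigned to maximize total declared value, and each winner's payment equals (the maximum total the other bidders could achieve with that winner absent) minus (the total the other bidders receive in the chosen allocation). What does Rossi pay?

Rossi pays $22.

Efficient allocation: Rossi→Lot B ($176), Petrov→Lot A ($144), Leclerc→Lot C ($125), Okafor→Lot F ($106); total welfare W = $551.
Rossi receives Lot B at value $176, so the others get W − 176 = $375.
Without Rossi: best allocation of the remaining 3 bidders over all 4 lots is Petrov→Lot A ($144), Leclerc→Lot F ($146), Okafor→Lot B ($107), total $397.
VCG payment = (others' best without Rossi) − (others' welfare with Rossi) = 397 − 375 = $22.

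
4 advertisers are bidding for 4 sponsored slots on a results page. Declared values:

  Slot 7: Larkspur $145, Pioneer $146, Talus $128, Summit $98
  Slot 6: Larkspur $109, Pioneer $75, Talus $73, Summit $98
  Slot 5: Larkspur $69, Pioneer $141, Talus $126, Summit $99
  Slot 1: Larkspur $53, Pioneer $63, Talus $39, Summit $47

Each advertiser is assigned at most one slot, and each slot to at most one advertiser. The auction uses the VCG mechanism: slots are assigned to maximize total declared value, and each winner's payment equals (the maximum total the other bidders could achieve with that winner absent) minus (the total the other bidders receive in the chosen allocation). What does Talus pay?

Efficient allocation: Larkspur→Slot 7 ($145), Pioneer→Slot 1 ($63), Talus→Slot 5 ($126), Summit→Slot 6 ($98); total welfare W = $432.
Talus receives Slot 5 at value $126, so the others get W − 126 = $306.
Without Talus: best allocation of the remaining 3 bidders over all 4 slots is Larkspur→Slot 7 ($145), Pioneer→Slot 5 ($141), Summit→Slot 6 ($98), total $384.
VCG payment = (others' best without Talus) − (others' welfare with Talus) = 384 − 306 = $78.

Talus pays $78.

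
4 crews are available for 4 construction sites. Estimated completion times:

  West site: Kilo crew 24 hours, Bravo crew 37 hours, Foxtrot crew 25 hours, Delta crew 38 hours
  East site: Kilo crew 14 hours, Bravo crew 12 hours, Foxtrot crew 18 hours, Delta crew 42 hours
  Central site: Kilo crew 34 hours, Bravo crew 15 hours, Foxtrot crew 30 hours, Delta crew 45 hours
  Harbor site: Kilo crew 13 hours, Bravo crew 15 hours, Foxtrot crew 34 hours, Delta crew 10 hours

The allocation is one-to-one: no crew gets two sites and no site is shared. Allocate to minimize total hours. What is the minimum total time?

Min total: 64 hours

Optimal: Kilo crew→East site (14 hours), Bravo crew→Central site (15 hours), Foxtrot crew→West site (25 hours), Delta crew→Harbor site (10 hours) — total 14+15+25+10 = 64 hours.
Column-greedy (each site in turn goes to its cheapest remaining crew) gives 76 hours, worse by 12.
Next-best assignment: Kilo crew→West site, Bravo crew→Central site, Foxtrot crew→East site, Delta crew→Harbor site = 67 hours.
Swapping Foxtrot crew↔Kilo crew (Foxtrot crew→East site 18 hours, Kilo crew→West site 24 hours) adds 3.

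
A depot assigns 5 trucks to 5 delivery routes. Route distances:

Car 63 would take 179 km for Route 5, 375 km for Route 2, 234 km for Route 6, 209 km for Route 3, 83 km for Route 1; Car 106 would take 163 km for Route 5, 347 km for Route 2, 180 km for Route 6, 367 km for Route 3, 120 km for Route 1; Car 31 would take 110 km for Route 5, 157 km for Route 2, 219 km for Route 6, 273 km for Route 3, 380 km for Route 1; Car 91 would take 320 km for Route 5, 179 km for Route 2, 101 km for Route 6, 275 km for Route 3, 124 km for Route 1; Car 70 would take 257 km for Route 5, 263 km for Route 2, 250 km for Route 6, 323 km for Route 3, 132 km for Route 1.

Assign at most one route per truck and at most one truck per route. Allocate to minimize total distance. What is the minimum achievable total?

Optimal: Car 63→Route 3 (209 km), Car 106→Route 5 (163 km), Car 31→Route 2 (157 km), Car 91→Route 6 (101 km), Car 70→Route 1 (132 km) — total 209+163+157+101+132 = 762 km.
Row-greedy (each truck in turn takes its cheapest remaining route) gives 827 km, worse by 65.
Swapping Car 63↔Car 91 (Car 63→Route 6 234 km, Car 91→Route 3 275 km) adds 199.

Min total: 762 km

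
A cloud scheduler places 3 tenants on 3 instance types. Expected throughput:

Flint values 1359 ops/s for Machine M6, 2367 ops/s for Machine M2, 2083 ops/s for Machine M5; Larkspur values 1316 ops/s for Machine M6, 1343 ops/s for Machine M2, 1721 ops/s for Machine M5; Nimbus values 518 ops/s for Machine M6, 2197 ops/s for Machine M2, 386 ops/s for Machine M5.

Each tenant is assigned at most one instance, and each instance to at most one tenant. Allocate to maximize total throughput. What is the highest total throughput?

Maximum total: 5596 ops/s

Treat this as an assignment problem: match each tenant to one instance.
Optimal: Flint→Machine M5 (2083 ops/s), Larkspur→Machine M6 (1316 ops/s), Nimbus→Machine M2 (2197 ops/s) — total 2083+1316+2197 = 5596 ops/s.
Row-greedy (each tenant in turn takes its best remaining instance) gives 4606 ops/s, worse by 990.
Next-best assignment: Flint→Machine M6, Larkspur→Machine M5, Nimbus→Machine M2 = 5277 ops/s.
Swapping Flint↔Nimbus (Flint→Machine M2 2367 ops/s, Nimbus→Machine M5 386 ops/s) loses 1527.
No other one-to-one assignment exceeds 5596 ops/s.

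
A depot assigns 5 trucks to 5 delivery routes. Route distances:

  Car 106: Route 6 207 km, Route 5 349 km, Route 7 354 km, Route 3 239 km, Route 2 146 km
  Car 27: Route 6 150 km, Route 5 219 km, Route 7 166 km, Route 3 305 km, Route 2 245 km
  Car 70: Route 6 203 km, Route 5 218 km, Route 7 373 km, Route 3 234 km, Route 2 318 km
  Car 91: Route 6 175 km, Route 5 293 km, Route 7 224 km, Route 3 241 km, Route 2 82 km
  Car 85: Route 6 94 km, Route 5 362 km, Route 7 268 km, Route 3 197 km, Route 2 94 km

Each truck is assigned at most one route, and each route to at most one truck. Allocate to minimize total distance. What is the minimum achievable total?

Min total: 799 km

Optimal: Car 106→Route 3 (239 km), Car 27→Route 7 (166 km), Car 70→Route 5 (218 km), Car 91→Route 2 (82 km), Car 85→Route 6 (94 km) — total 239+166+218+82+94 = 799 km.
Row-greedy (each truck in turn takes its cheapest remaining route) gives 935 km, worse by 136.
Next-best assignment: Car 106→Route 2, Car 27→Route 7, Car 70→Route 5, Car 91→Route 3, Car 85→Route 6 = 865 km.
Checked against all permutations: 799 km is optimal.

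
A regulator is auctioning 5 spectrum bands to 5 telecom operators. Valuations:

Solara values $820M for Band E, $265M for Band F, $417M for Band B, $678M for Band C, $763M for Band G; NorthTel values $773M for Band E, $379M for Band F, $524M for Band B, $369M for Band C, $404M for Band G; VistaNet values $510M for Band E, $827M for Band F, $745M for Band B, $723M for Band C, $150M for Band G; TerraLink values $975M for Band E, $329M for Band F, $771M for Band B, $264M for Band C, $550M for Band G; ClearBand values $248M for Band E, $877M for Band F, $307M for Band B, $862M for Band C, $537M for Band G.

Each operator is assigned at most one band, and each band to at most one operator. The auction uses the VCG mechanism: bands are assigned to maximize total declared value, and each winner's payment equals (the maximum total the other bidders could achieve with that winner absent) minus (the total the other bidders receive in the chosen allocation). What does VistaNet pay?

Efficient allocation: Solara→Band G ($763M), NorthTel→Band E ($773M), VistaNet→Band F ($827M), TerraLink→Band B ($771M), ClearBand→Band C ($862M); total welfare W = $3996M.
VistaNet receives Band F at value $827M, so the others get W − 827 = $3169M.
Without VistaNet: best allocation of the remaining 4 bidders over all 5 bands is Solara→Band G ($763M), NorthTel→Band E ($773M), TerraLink→Band B ($771M), ClearBand→Band F ($877M), total $3184M.
VCG payment = (others' best without VistaNet) − (others' welfare with VistaNet) = 3184 − 3169 = $15M.

VistaNet pays $15M.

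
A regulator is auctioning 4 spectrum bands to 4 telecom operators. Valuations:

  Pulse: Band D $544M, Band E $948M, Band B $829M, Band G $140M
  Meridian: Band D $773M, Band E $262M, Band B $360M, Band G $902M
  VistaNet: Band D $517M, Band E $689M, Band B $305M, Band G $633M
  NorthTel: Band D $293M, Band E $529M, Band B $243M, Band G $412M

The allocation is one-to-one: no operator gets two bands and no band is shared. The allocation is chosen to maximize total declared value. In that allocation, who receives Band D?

VistaNet receives Band D.

Optimal: Pulse→Band B ($829M), Meridian→Band G ($902M), VistaNet→Band D ($517M), NorthTel→Band E ($529M) — total 829+902+517+529 = $2777M.
Row-greedy (each operator in turn takes its best remaining band) gives $2610M, worse by 167.
VistaNet's own top band is Band E ($689M), but forcing VistaNet→Band E and reassigning the rest optimally gives only $2713M — worse by 64.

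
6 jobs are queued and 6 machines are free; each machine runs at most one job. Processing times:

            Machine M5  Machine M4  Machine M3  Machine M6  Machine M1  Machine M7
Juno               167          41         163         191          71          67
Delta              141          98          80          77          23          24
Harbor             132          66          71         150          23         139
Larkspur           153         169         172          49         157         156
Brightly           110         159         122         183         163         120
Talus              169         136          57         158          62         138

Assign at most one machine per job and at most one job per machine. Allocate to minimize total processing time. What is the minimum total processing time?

Minimum total: 304 min

Optimal: Juno→Machine M4 (41 min), Delta→Machine M7 (24 min), Harbor→Machine M1 (23 min), Larkspur→Machine M6 (49 min), Brightly→Machine M5 (110 min), Talus→Machine M3 (57 min) — total 41+24+23+49+110+57 = 304 min.
Column-greedy (each machine in turn goes to its cheapest remaining job) gives 419 min, worse by 115.
Swapping Juno↔Larkspur (Juno→Machine M6 191 min, Larkspur→Machine M4 169 min) adds 270.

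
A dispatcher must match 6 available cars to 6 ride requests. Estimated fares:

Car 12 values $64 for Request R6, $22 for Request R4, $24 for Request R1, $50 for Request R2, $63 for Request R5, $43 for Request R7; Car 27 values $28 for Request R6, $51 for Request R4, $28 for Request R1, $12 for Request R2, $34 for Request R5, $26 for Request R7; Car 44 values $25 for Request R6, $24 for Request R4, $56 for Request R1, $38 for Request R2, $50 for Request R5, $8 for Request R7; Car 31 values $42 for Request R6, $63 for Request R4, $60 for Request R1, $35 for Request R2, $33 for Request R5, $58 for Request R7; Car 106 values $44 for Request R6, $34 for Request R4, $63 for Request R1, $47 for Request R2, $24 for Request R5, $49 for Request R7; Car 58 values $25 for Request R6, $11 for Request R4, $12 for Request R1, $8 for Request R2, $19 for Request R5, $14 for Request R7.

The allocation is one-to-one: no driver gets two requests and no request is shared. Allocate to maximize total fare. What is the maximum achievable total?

This is the linear assignment problem.
Optimal: Car 12→Request R5 ($63), Car 27→Request R4 ($51), Car 44→Request R1 ($56), Car 31→Request R7 ($58), Car 106→Request R2 ($47), Car 58→Request R6 ($25) — total 63+51+56+58+47+25 = $300.
Row-greedy (each driver in turn takes its best remaining request) gives $295, worse by 5.
Checked against all permutations: $300 is optimal.

Max total: $300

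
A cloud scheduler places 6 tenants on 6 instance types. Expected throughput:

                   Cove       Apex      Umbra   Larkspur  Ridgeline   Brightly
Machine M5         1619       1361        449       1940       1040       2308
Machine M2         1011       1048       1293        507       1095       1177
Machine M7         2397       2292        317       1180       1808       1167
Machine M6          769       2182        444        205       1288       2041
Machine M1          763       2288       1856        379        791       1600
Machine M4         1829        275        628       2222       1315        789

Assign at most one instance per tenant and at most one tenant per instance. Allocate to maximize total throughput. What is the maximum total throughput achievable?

Max total: 12060 ops/s

Optimal: Cove→Machine M7 (2397 ops/s), Apex→Machine M6 (2182 ops/s), Umbra→Machine M1 (1856 ops/s), Larkspur→Machine M4 (2222 ops/s), Ridgeline→Machine M2 (1095 ops/s), Brightly→Machine M5 (2308 ops/s) — total 2397+2182+1856+2222+1095+2308 = 12060 ops/s.
Row-greedy (each tenant in turn takes its best remaining instance) gives 11796 ops/s, worse by 264.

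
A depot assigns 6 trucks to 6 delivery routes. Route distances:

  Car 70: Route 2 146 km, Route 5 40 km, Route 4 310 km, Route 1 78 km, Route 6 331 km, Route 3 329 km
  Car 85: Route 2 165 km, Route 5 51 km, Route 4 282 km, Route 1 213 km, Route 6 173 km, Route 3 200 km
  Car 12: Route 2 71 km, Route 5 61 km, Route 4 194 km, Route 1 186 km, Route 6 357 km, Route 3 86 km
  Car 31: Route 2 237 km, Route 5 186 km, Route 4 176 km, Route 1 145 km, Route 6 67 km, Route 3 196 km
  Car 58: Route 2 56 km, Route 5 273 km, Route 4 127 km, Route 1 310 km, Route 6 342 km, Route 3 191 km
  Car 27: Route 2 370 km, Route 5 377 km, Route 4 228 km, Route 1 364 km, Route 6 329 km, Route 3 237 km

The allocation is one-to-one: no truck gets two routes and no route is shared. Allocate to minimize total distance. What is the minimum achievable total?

Minimum total: 566 km

Treat this as an assignment problem: match each truck to one route.
Optimal: Car 70→Route 1 (78 km), Car 85→Route 5 (51 km), Car 12→Route 3 (86 km), Car 31→Route 6 (67 km), Car 58→Route 2 (56 km), Car 27→Route 4 (228 km) — total 78+51+86+67+56+228 = 566 km.
Min-entry greedy (repeatedly take the single cheapest remaining cell) gives 690 km, worse by 124.
Next-best assignment: Car 70→Route 1, Car 85→Route 5, Car 12→Route 2, Car 31→Route 6, Car 58→Route 4, Car 27→Route 3 = 631 km.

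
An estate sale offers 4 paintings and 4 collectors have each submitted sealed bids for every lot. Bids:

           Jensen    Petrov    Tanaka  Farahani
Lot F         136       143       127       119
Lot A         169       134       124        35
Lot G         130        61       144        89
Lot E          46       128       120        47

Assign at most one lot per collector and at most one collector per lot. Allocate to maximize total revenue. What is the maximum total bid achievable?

Maximum total: $560

Optimal: Jensen→Lot A ($169), Petrov→Lot E ($128), Tanaka→Lot G ($144), Farahani→Lot F ($119) — total 169+128+144+119 = $560.
No other one-to-one assignment exceeds $560.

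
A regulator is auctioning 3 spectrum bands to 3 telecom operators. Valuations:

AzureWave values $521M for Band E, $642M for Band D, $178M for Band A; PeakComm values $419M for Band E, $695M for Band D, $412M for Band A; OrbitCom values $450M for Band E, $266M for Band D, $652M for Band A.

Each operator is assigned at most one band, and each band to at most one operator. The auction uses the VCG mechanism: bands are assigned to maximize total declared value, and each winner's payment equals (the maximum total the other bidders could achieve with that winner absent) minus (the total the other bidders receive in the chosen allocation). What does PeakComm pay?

PeakComm pays $121M.

Efficient allocation: AzureWave→Band E ($521M), PeakComm→Band D ($695M), OrbitCom→Band A ($652M); total welfare W = $1868M.
PeakComm receives Band D at value $695M, so the others get W − 695 = $1173M.
Without PeakComm: best allocation of the remaining 2 bidders over all 3 bands is AzureWave→Band D ($642M), OrbitCom→Band A ($652M), total $1294M.
VCG payment = (others' best without PeakComm) − (others' welfare with PeakComm) = 1294 − 1173 = $121M.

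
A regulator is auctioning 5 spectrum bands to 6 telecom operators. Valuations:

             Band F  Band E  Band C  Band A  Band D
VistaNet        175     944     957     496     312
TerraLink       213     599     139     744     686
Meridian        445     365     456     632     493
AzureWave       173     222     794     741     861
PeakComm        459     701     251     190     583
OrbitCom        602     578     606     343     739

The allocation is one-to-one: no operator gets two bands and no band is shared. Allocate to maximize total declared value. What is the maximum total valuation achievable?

Optimal: OrbitCom→Band F ($602M), PeakComm→Band E ($701M), VistaNet→Band C ($957M), TerraLink→Band A ($744M), AzureWave→Band D ($861M) — total 602+701+957+744+861 = $3865M.
Column-greedy (each band in turn goes to its best remaining operator) gives $3667M, worse by 198.

Maximum total: $3865M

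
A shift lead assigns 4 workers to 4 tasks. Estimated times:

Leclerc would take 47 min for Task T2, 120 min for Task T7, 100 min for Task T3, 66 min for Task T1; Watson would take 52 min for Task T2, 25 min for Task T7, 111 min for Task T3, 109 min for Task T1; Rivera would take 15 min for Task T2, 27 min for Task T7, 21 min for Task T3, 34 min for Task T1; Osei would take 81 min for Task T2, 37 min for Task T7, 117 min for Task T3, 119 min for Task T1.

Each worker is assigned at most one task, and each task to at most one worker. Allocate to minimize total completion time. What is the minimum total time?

Min total: 176 min

This is a one-to-one assignment (minimum-cost bipartite matching).
Optimal: Leclerc→Task T1 (66 min), Watson→Task T2 (52 min), Rivera→Task T3 (21 min), Osei→Task T7 (37 min) — total 66+52+21+37 = 176 min.
Column-greedy (each task in turn goes to its cheapest remaining worker) gives 259 min, worse by 83.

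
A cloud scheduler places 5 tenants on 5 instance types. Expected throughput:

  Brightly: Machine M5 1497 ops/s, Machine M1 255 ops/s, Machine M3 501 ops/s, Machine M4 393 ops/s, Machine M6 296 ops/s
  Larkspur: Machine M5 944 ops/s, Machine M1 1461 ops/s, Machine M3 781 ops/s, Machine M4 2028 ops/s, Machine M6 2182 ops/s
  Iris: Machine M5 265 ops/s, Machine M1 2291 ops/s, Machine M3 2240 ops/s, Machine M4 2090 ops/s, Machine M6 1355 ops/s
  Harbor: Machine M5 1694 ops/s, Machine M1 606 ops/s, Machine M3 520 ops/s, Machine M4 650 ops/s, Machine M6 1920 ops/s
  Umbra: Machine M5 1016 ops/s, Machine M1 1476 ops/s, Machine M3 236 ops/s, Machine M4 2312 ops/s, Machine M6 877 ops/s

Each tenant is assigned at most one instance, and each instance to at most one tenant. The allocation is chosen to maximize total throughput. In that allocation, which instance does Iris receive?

This is the linear assignment problem.
Optimal: Brightly→Machine M5 (1497 ops/s), Larkspur→Machine M1 (1461 ops/s), Iris→Machine M3 (2240 ops/s), Harbor→Machine M6 (1920 ops/s), Umbra→Machine M4 (2312 ops/s) — total 1497+1461+2240+1920+2312 = 9430 ops/s.
Column-greedy (each instance in turn goes to its best remaining tenant) gives 7374 ops/s, worse by 2056.
Next-best assignment: Brightly→Machine M5, Larkspur→Machine M4, Iris→Machine M3, Harbor→Machine M6, Umbra→Machine M1 = 9161 ops/s.
Iris's own top instance is Machine M1 (2291 ops/s), but forcing Iris→Machine M1 and reassigning the rest optimally gives only 8980 ops/s — worse by 450.

Iris receives Machine M3.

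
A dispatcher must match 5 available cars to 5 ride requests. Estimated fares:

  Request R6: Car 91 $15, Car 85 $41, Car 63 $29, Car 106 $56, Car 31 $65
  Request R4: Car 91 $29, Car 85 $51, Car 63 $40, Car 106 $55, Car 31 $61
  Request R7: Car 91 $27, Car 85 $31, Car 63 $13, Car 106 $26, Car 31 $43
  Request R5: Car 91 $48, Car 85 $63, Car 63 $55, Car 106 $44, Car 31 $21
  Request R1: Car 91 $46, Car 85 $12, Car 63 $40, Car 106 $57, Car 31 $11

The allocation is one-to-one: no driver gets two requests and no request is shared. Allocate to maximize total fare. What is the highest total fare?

Optimal: Car 91→Request R7 ($27), Car 85→Request R4 ($51), Car 63→Request R5 ($55), Car 106→Request R1 ($57), Car 31→Request R6 ($65) — total 27+51+55+57+65 = $255.
Row-greedy (each driver in turn takes its best remaining request) gives $238, worse by 17.
Next-best assignment: Car 91→Request R7, Car 85→Request R5, Car 63→Request R4, Car 106→Request R1, Car 31→Request R6 = $252.
No other one-to-one assignment exceeds $255.

Maximum total: $255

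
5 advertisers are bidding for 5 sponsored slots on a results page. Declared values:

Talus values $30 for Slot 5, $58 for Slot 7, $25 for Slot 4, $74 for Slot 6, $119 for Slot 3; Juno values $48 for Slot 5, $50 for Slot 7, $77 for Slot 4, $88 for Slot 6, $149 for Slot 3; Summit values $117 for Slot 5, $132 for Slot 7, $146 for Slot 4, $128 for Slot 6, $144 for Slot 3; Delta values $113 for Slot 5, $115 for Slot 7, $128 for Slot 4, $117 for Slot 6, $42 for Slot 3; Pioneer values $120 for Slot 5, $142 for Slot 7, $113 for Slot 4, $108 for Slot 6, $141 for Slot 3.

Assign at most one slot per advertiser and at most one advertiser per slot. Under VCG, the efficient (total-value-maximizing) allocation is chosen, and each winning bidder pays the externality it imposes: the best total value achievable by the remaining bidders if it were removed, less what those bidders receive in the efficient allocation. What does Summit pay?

Summit pays $15.

Efficient allocation: Talus→Slot 6 ($74), Juno→Slot 3 ($149), Summit→Slot 4 ($146), Delta→Slot 5 ($113), Pioneer→Slot 7 ($142); total welfare W = $624.
Summit receives Slot 4 at value $146, so the others get W − 146 = $478.
Without Summit: best allocation of the remaining 4 bidders over all 5 slots is Talus→Slot 6 ($74), Juno→Slot 3 ($149), Delta→Slot 4 ($128), Pioneer→Slot 7 ($142), total $493.
VCG payment = (others' best without Summit) − (others' welfare with Summit) = 493 − 478 = $15.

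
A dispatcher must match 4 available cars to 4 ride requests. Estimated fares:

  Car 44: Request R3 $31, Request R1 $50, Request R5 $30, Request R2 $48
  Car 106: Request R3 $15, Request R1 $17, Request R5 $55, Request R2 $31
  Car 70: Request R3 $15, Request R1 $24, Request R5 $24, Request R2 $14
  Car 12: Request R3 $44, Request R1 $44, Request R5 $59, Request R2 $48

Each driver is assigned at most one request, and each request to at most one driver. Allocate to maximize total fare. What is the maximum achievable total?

Treat this as an assignment problem: match each driver to one request.
Optimal: Car 44→Request R2 ($48), Car 106→Request R5 ($55), Car 70→Request R1 ($24), Car 12→Request R3 ($44) — total 48+55+24+44 = $171.
Column-greedy (each request in turn goes to its best remaining driver) gives $163, worse by 8.
Next-best assignment: Car 44→Request R1, Car 106→Request R5, Car 70→Request R3, Car 12→Request R2 = $168.
Checked against all permutations: $171 is optimal.

Max total: $171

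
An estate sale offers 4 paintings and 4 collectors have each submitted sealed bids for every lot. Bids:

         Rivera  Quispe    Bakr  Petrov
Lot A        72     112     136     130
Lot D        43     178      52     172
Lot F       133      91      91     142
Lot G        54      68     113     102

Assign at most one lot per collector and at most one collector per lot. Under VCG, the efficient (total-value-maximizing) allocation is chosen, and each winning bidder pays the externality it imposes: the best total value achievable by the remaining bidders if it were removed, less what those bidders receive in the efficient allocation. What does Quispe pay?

Efficient allocation: Rivera→Lot F ($133), Quispe→Lot D ($178), Bakr→Lot G ($113), Petrov→Lot A ($130); total welfare W = $554.
Quispe receives Lot D at value $178, so the others get W − 178 = $376.
Without Quispe: best allocation of the remaining 3 bidders over all 4 lots is Rivera→Lot F ($133), Bakr→Lot A ($136), Petrov→Lot D ($172), total $441.
VCG payment = (others' best without Quispe) − (others' welfare with Quispe) = 441 − 376 = $65.

Quispe pays $65.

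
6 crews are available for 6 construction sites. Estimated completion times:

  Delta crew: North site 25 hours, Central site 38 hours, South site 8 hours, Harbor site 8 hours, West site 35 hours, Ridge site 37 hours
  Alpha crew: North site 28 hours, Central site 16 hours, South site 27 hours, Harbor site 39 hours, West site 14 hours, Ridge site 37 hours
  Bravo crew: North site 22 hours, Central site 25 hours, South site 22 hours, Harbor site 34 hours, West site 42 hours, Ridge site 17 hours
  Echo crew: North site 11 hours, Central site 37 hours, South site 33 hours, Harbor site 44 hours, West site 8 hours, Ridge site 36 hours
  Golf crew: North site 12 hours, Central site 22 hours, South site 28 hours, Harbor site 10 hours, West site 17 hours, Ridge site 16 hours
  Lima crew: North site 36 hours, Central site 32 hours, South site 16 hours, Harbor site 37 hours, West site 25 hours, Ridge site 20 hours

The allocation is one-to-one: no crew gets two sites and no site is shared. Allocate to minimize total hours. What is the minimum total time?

This is the linear assignment problem.
Optimal: Delta crew→Harbor site (8 hours), Alpha crew→Central site (16 hours), Bravo crew→Ridge site (17 hours), Echo crew→West site (8 hours), Golf crew→North site (12 hours), Lima crew→South site (16 hours) — total 8+16+17+8+12+16 = 77 hours.
Row-greedy (each crew in turn takes its cheapest remaining site) gives 92 hours, worse by 15.
Next-best assignment: Delta crew→South site, Alpha crew→Central site, Bravo crew→North site, Echo crew→West site, Golf crew→Harbor site, Lima crew→Ridge site = 84 hours.

Minimum total: 77 hours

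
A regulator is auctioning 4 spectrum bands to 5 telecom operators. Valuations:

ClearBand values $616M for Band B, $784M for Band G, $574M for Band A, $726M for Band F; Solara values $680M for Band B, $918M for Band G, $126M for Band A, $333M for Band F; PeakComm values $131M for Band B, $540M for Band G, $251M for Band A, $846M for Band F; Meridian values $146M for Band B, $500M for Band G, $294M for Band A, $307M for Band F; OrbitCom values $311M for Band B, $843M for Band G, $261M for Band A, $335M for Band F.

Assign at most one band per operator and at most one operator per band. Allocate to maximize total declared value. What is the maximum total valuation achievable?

Optimal: Solara→Band B ($680M), OrbitCom→Band G ($843M), ClearBand→Band A ($574M), PeakComm→Band F ($846M) — total 680+843+574+846 = $2943M.
No other one-to-one assignment exceeds $2943M.

Max total: $2943M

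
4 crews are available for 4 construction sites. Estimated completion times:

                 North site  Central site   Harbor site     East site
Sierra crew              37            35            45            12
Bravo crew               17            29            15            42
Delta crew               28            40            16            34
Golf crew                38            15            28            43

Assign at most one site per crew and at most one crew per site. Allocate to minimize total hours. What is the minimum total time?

This is a one-to-one assignment (minimum-cost bipartite matching).
Optimal: Sierra crew→East site (12 hours), Bravo crew→North site (17 hours), Delta crew→Harbor site (16 hours), Golf crew→Central site (15 hours) — total 12+17+16+15 = 60 hours.
Min-entry greedy (repeatedly take the single cheapest remaining cell) gives 70 hours, worse by 10.
Next-best assignment: Sierra crew→East site, Bravo crew→Harbor site, Delta crew→North site, Golf crew→Central site = 70 hours.

Min total: 60 hours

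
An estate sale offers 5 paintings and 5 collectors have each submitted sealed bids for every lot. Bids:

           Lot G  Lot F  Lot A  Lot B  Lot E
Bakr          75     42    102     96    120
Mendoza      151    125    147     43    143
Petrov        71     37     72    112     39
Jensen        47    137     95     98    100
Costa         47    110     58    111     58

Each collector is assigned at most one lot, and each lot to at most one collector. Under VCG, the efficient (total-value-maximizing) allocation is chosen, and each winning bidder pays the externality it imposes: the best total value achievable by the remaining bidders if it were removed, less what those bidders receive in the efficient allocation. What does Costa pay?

Costa pays $40.

Efficient allocation: Bakr→Lot E ($120), Mendoza→Lot G ($151), Petrov→Lot A ($72), Jensen→Lot F ($137), Costa→Lot B ($111); total welfare W = $591.
Costa receives Lot B at value $111, so the others get W − 111 = $480.
Without Costa: best allocation of the remaining 4 bidders over all 5 lots is Bakr→Lot E ($120), Mendoza→Lot G ($151), Petrov→Lot B ($112), Jensen→Lot F ($137), total $520.
VCG payment = (others' best without Costa) − (others' welfare with Costa) = 520 − 480 = $40.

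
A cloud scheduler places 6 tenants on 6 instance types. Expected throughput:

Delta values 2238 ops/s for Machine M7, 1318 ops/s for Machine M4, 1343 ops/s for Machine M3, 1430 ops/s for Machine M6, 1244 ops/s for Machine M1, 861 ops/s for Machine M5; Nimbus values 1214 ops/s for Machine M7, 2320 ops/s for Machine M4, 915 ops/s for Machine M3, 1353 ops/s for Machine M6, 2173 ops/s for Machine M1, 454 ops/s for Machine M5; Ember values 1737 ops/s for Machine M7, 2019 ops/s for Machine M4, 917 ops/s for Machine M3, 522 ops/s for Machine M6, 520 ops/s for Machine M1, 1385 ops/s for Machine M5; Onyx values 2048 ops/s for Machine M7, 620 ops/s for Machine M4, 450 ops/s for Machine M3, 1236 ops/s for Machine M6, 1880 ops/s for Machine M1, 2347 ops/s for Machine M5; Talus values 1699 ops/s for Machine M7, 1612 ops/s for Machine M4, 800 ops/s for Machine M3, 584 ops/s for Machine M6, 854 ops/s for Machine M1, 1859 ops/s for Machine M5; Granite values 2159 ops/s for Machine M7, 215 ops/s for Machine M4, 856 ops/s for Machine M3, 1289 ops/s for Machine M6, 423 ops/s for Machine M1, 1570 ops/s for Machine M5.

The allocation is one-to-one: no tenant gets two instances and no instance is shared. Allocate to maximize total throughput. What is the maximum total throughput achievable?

Maximum total: 10928 ops/s

Optimal: Delta→Machine M6 (1430 ops/s), Nimbus→Machine M1 (2173 ops/s), Ember→Machine M4 (2019 ops/s), Onyx→Machine M5 (2347 ops/s), Talus→Machine M3 (800 ops/s), Granite→Machine M7 (2159 ops/s) — total 1430+2173+2019+2347+800+2159 = 10928 ops/s.
Swapping Talus↔Granite (Talus→Machine M7 1699 ops/s, Granite→Machine M3 856 ops/s) loses 404.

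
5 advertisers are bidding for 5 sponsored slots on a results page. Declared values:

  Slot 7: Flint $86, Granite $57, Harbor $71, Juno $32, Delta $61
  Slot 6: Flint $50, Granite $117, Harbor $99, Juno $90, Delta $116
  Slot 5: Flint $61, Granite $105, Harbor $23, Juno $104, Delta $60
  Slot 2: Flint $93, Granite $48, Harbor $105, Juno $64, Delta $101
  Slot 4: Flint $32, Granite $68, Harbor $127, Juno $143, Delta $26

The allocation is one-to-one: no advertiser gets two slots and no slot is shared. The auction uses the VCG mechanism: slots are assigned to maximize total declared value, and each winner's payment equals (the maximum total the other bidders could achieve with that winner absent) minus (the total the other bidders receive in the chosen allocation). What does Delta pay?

Delta pays $12.

Efficient allocation: Flint→Slot 7 ($86), Granite→Slot 5 ($105), Harbor→Slot 2 ($105), Juno→Slot 4 ($143), Delta→Slot 6 ($116); total welfare W = $555.
Delta receives Slot 6 at value $116, so the others get W − 116 = $439.
Without Delta: best allocation of the remaining 4 bidders over all 5 slots is Flint→Slot 7 ($86), Granite→Slot 6 ($117), Harbor→Slot 2 ($105), Juno→Slot 4 ($143), total $451.
VCG payment = (others' best without Delta) − (others' welfare with Delta) = 451 − 439 = $12.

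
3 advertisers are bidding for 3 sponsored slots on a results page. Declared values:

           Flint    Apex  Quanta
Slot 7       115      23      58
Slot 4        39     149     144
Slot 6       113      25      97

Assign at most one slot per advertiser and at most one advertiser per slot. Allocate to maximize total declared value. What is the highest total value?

Max total: $361

Optimal: Flint→Slot 7 ($115), Apex→Slot 4 ($149), Quanta→Slot 6 ($97) — total 115+149+97 = $361.
Swapping Flint↔Quanta (Flint→Slot 6 $113, Quanta→Slot 7 $58) loses 41.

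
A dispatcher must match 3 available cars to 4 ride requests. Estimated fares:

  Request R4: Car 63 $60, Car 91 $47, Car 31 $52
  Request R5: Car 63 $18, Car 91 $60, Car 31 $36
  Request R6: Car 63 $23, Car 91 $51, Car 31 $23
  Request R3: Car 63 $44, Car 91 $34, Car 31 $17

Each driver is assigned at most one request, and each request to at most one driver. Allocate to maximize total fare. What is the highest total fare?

Optimal: Car 63→Request R3 ($44), Car 91→Request R5 ($60), Car 31→Request R4 ($52) — total 44+60+52 = $156.
Max-entry greedy (repeatedly take the single best remaining cell) gives $143, worse by 13.
Next-best assignment: Car 63→Request R4, Car 91→Request R6, Car 31→Request R5 = $147.

Max total: $156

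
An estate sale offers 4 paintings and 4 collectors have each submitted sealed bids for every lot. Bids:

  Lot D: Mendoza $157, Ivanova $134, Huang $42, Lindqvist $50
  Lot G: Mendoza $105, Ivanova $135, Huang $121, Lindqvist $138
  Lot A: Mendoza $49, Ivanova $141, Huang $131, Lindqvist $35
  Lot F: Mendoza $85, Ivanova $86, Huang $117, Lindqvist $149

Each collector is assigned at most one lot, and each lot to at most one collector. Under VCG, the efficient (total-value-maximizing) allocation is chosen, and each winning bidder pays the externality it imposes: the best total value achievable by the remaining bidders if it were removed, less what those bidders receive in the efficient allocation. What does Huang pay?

Efficient allocation: Mendoza→Lot D ($157), Ivanova→Lot G ($135), Huang→Lot A ($131), Lindqvist→Lot F ($149); total welfare W = $572.
Huang receives Lot A at value $131, so the others get W − 131 = $441.
Without Huang: best allocation of the remaining 3 bidders over all 4 lots is Mendoza→Lot D ($157), Ivanova→Lot A ($141), Lindqvist→Lot F ($149), total $447.
VCG payment = (others' best without Huang) − (others' welfare with Huang) = 447 − 441 = $6.

Huang pays $6.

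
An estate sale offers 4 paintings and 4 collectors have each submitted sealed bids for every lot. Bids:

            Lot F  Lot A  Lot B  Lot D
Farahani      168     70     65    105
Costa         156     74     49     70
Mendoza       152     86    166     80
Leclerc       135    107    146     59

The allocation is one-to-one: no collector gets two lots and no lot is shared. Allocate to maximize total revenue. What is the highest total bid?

Maximum total: $534

Treat this as an assignment problem: match each collector to one lot.
Optimal: Farahani→Lot D ($105), Costa→Lot F ($156), Mendoza→Lot B ($166), Leclerc→Lot A ($107) — total 105+156+166+107 = $534.
Swapping Farahani↔Mendoza (Farahani→Lot B $65, Mendoza→Lot D $80) loses 126.
No other one-to-one assignment exceeds $534.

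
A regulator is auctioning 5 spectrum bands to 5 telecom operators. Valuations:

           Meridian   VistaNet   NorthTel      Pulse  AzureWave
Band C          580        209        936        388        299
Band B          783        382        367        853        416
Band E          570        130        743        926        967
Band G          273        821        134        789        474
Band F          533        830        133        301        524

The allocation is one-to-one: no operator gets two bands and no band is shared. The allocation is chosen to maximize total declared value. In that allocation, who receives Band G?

This is the linear assignment problem.
Optimal: Meridian→Band B ($783M), VistaNet→Band F ($830M), NorthTel→Band C ($936M), Pulse→Band G ($789M), AzureWave→Band E ($967M) — total 783+830+936+789+967 = $4305M.
Column-greedy (each band in turn goes to its best remaining operator) gives $4110M, worse by 195.
Checked against all permutations: $4305M is optimal.
Pulse's own top band is Band E ($926M), but forcing Pulse→Band E and reassigning the rest optimally gives only $3990M — worse by 315.

Pulse receives Band G.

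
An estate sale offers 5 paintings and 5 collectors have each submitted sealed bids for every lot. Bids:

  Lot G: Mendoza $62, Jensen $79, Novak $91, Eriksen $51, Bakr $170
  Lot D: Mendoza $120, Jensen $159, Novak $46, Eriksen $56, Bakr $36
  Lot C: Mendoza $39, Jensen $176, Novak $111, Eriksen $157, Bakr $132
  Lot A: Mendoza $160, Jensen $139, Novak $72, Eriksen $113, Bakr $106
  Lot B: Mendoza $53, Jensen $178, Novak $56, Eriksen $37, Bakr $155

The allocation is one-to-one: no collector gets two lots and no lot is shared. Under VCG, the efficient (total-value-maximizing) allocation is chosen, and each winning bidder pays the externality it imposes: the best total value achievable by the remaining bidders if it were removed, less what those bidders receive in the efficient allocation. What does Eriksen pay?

Eriksen pays $54.

Efficient allocation: Mendoza→Lot A ($160), Jensen→Lot D ($159), Novak→Lot G ($91), Eriksen→Lot C ($157), Bakr→Lot B ($155); total welfare W = $722.
Eriksen receives Lot C at value $157, so the others get W − 157 = $565.
Without Eriksen: best allocation of the remaining 4 bidders over all 5 lots is Mendoza→Lot A ($160), Jensen→Lot B ($178), Novak→Lot C ($111), Bakr→Lot G ($170), total $619.
VCG payment = (others' best without Eriksen) − (others' welfare with Eriksen) = 619 − 565 = $54.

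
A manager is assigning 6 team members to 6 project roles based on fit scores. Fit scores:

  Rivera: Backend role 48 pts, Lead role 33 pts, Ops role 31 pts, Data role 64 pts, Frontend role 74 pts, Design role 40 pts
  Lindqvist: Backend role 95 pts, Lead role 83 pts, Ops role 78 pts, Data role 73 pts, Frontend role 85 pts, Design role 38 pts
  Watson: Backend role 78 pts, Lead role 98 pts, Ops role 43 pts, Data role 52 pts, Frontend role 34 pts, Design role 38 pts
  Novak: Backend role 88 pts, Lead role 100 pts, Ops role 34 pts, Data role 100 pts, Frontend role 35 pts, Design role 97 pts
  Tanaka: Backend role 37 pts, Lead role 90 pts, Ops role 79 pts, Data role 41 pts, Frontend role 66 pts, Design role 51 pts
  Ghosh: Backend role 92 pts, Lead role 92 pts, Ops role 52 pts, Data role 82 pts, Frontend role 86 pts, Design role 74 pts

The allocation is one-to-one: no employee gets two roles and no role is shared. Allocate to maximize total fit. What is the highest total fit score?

Max total: 525 pts

This is a one-to-one assignment (maximum-weight bipartite matching).
Optimal: Rivera→Frontend role (74 pts), Lindqvist→Backend role (95 pts), Watson→Lead role (98 pts), Novak→Design role (97 pts), Tanaka→Ops role (79 pts), Ghosh→Data role (82 pts) — total 74+95+98+97+79+82 = 525 pts.
Row-greedy (each employee in turn takes its best remaining role) gives 520 pts, worse by 5.
No other one-to-one assignment exceeds 525 pts.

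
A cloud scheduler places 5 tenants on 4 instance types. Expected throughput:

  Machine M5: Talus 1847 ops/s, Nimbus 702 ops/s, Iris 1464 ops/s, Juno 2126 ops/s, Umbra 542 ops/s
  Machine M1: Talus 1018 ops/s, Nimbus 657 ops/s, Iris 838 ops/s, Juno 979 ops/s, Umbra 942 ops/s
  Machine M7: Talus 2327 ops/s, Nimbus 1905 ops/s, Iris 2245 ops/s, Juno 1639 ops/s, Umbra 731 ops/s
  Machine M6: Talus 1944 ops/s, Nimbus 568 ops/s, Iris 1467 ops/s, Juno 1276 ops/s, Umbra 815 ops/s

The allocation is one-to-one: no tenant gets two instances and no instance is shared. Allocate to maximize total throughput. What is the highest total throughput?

Optimal: Juno→Machine M5 (2126 ops/s), Umbra→Machine M1 (942 ops/s), Iris→Machine M7 (2245 ops/s), Talus→Machine M6 (1944 ops/s) — total 2126+942+2245+1944 = 7257 ops/s.
Swapping Juno↔Talus (Juno→Machine M6 1276 ops/s, Talus→Machine M5 1847 ops/s) loses 947.
No other one-to-one assignment exceeds 7257 ops/s.

Maximum total: 7257 ops/s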